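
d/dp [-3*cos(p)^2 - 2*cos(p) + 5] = 2*(3*cos(p) + 1)*sin(p)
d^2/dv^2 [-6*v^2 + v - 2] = -12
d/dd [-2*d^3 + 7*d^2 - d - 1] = -6*d^2 + 14*d - 1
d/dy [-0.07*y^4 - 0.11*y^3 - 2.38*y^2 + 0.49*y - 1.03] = -0.28*y^3 - 0.33*y^2 - 4.76*y + 0.49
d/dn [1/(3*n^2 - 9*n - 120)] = (3 - 2*n)/(3*(-n^2 + 3*n + 40)^2)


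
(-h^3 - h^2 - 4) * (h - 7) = -h^4 + 6*h^3 + 7*h^2 - 4*h + 28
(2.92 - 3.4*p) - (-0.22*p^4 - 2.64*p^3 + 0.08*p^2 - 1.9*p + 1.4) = 0.22*p^4 + 2.64*p^3 - 0.08*p^2 - 1.5*p + 1.52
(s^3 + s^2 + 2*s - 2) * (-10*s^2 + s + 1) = -10*s^5 - 9*s^4 - 18*s^3 + 23*s^2 - 2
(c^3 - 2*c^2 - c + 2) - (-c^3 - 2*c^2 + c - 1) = 2*c^3 - 2*c + 3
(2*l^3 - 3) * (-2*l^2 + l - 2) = -4*l^5 + 2*l^4 - 4*l^3 + 6*l^2 - 3*l + 6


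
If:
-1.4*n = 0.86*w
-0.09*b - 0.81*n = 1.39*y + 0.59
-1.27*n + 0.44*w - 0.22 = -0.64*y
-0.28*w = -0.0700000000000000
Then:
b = -3.12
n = -0.15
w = 0.25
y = -0.13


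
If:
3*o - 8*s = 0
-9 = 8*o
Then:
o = -9/8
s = -27/64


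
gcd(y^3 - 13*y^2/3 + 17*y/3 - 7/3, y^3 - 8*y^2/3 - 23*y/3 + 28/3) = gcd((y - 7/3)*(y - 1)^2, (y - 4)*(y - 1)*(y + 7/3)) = y - 1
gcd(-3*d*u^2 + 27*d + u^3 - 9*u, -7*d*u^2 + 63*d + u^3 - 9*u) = u^2 - 9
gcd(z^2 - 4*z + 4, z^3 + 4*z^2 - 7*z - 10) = z - 2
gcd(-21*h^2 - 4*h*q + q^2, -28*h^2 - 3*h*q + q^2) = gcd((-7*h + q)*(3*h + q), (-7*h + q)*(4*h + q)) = -7*h + q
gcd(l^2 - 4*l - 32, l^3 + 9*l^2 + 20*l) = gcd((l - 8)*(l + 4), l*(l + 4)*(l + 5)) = l + 4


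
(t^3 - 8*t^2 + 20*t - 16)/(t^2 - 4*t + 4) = t - 4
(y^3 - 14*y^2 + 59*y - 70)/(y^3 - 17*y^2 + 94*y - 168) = (y^2 - 7*y + 10)/(y^2 - 10*y + 24)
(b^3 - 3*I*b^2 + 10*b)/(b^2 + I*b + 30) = b*(b + 2*I)/(b + 6*I)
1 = 1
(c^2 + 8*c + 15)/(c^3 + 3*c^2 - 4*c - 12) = (c + 5)/(c^2 - 4)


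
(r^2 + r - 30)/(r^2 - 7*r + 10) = (r + 6)/(r - 2)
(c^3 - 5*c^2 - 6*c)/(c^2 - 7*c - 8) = c*(c - 6)/(c - 8)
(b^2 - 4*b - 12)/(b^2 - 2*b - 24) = (b + 2)/(b + 4)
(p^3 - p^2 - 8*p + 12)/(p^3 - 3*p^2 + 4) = (p + 3)/(p + 1)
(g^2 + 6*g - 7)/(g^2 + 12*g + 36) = (g^2 + 6*g - 7)/(g^2 + 12*g + 36)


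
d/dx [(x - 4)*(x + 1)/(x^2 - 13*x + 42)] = 2*(-5*x^2 + 46*x - 89)/(x^4 - 26*x^3 + 253*x^2 - 1092*x + 1764)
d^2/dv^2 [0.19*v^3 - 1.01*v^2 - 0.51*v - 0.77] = 1.14*v - 2.02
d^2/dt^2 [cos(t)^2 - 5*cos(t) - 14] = 5*cos(t) - 2*cos(2*t)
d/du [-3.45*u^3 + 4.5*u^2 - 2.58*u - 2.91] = -10.35*u^2 + 9.0*u - 2.58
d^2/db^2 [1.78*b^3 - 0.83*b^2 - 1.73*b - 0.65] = 10.68*b - 1.66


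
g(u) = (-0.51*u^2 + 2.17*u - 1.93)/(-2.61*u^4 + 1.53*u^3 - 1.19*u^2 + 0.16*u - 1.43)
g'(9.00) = -0.00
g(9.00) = 0.00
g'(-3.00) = 0.04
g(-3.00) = 0.05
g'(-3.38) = 0.03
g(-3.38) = 0.04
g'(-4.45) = 0.01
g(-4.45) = 0.02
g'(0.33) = -1.53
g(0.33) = 0.86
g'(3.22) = 0.00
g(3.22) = 0.00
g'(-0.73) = 1.74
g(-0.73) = 1.08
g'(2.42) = 0.01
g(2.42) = -0.00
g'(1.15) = -0.25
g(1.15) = 0.02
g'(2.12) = 0.02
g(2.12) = -0.01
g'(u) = (2.17 - 1.02*u)/(-2.61*u^4 + 1.53*u^3 - 1.19*u^2 + 0.16*u - 1.43) + (-0.51*u^2 + 2.17*u - 1.93)*(10.44*u^3 - 4.59*u^2 + 2.38*u - 0.16)/(-2.61*u^4 + 1.53*u^3 - 1.19*u^2 + 0.16*u - 1.43)^2 = (-2.6622*u^5 + 17.7714*u^4 - 26.7894*u^3 + 11.3594*u^2 - 3.1348*u - 2.7943)/(6.8121*u^8 - 7.9866*u^7 + 8.5527*u^6 - 4.4766*u^5 + 9.3703*u^4 - 4.7566*u^3 + 3.429*u^2 - 0.4576*u + 2.0449)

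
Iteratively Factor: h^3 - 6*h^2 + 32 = (h - 4)*(h^2 - 2*h - 8) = (h - 4)^2*(h + 2)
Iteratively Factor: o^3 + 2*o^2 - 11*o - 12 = (o - 3)*(o^2 + 5*o + 4) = (o - 3)*(o + 4)*(o + 1)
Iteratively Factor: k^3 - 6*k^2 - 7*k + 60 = (k - 5)*(k^2 - k - 12) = (k - 5)*(k + 3)*(k - 4)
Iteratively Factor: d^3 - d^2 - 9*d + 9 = (d + 3)*(d^2 - 4*d + 3) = (d - 1)*(d + 3)*(d - 3)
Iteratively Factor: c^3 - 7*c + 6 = (c + 3)*(c^2 - 3*c + 2) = (c - 1)*(c + 3)*(c - 2)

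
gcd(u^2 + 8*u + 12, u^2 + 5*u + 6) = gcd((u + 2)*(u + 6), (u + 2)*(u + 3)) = u + 2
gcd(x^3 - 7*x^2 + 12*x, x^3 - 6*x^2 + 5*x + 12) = x^2 - 7*x + 12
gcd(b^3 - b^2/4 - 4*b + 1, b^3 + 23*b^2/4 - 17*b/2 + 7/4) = b - 1/4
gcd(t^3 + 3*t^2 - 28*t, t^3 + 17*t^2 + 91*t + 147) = t + 7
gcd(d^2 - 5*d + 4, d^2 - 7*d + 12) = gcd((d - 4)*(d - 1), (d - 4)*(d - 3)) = d - 4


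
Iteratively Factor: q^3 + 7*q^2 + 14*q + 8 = (q + 4)*(q^2 + 3*q + 2) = (q + 1)*(q + 4)*(q + 2)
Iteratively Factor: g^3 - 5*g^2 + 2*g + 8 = (g - 4)*(g^2 - g - 2) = (g - 4)*(g - 2)*(g + 1)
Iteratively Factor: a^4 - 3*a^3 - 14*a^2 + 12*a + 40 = (a + 2)*(a^3 - 5*a^2 - 4*a + 20) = (a - 5)*(a + 2)*(a^2 - 4) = (a - 5)*(a + 2)^2*(a - 2)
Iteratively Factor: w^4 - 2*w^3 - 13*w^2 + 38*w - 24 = (w - 3)*(w^3 + w^2 - 10*w + 8) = (w - 3)*(w - 2)*(w^2 + 3*w - 4) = (w - 3)*(w - 2)*(w - 1)*(w + 4)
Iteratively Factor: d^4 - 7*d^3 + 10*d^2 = (d - 5)*(d^3 - 2*d^2) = d*(d - 5)*(d^2 - 2*d) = d^2*(d - 5)*(d - 2)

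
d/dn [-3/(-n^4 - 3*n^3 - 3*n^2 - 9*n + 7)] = 3*(-4*n^3 - 9*n^2 - 6*n - 9)/(n^4 + 3*n^3 + 3*n^2 + 9*n - 7)^2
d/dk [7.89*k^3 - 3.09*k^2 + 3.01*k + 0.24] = 23.67*k^2 - 6.18*k + 3.01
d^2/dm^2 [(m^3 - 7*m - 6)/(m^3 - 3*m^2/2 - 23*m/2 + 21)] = 24*(m^3 + 18*m^2 + 48*m + 66)/(8*m^6 + 36*m^5 - 114*m^4 - 477*m^3 + 798*m^2 + 1764*m - 2744)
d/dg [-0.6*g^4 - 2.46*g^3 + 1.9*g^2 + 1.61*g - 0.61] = -2.4*g^3 - 7.38*g^2 + 3.8*g + 1.61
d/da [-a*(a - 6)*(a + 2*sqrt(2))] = -3*a^2 - 4*sqrt(2)*a + 12*a + 12*sqrt(2)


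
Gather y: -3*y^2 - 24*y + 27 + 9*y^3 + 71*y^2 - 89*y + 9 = 9*y^3 + 68*y^2 - 113*y + 36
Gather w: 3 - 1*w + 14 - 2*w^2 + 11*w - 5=-2*w^2 + 10*w + 12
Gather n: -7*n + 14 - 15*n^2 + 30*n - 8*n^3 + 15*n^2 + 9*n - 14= -8*n^3 + 32*n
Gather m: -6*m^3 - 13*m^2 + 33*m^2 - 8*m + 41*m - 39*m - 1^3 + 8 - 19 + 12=-6*m^3 + 20*m^2 - 6*m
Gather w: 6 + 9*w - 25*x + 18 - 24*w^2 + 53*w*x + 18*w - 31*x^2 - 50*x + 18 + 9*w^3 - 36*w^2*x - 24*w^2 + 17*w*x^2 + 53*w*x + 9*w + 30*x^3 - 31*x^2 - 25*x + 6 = 9*w^3 + w^2*(-36*x - 48) + w*(17*x^2 + 106*x + 36) + 30*x^3 - 62*x^2 - 100*x + 48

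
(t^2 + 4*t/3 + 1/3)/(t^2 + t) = (t + 1/3)/t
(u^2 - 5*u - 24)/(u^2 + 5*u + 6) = (u - 8)/(u + 2)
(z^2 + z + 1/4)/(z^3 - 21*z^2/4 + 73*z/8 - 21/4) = 2*(4*z^2 + 4*z + 1)/(8*z^3 - 42*z^2 + 73*z - 42)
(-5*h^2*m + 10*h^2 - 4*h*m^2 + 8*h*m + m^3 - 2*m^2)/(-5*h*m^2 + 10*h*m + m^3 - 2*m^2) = (h + m)/m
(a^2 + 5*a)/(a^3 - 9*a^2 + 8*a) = (a + 5)/(a^2 - 9*a + 8)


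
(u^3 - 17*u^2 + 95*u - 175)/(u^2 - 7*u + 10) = (u^2 - 12*u + 35)/(u - 2)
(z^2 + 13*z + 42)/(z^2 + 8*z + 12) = (z + 7)/(z + 2)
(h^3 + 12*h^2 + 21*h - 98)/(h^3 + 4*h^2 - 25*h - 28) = (h^2 + 5*h - 14)/(h^2 - 3*h - 4)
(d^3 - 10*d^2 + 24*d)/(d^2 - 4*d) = d - 6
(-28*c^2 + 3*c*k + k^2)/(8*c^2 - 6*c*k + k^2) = (-7*c - k)/(2*c - k)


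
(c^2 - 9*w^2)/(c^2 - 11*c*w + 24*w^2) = (-c - 3*w)/(-c + 8*w)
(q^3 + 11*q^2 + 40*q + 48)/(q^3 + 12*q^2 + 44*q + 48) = (q^2 + 7*q + 12)/(q^2 + 8*q + 12)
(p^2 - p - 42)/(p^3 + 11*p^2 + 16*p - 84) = (p - 7)/(p^2 + 5*p - 14)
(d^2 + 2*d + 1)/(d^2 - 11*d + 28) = (d^2 + 2*d + 1)/(d^2 - 11*d + 28)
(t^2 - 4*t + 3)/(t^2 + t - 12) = (t - 1)/(t + 4)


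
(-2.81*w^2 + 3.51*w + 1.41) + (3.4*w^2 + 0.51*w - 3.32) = 0.59*w^2 + 4.02*w - 1.91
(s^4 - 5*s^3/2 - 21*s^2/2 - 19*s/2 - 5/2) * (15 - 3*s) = -3*s^5 + 45*s^4/2 - 6*s^3 - 129*s^2 - 135*s - 75/2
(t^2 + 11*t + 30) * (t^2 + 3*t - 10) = t^4 + 14*t^3 + 53*t^2 - 20*t - 300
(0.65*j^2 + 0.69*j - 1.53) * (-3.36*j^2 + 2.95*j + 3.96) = -2.184*j^4 - 0.400899999999999*j^3 + 9.7503*j^2 - 1.7811*j - 6.0588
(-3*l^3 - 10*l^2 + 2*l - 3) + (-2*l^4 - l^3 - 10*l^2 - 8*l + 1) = -2*l^4 - 4*l^3 - 20*l^2 - 6*l - 2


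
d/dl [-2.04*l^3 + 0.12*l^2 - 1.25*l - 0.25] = -6.12*l^2 + 0.24*l - 1.25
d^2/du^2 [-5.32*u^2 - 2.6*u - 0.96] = -10.6400000000000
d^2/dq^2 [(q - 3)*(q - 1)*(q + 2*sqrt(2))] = 6*q - 8 + 4*sqrt(2)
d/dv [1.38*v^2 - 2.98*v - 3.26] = 2.76*v - 2.98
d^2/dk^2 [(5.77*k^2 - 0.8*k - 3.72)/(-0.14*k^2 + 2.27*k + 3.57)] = (-2.22044604925031e-16*k^4 - 3.636052*k^3 - 16.865604*k^2 - 4.69425600000003*k - 117.986298)/(0.002744*k^6 - 0.133476*k^5 + 1.954302*k^4 - 4.889807*k^3 - 49.834701*k^2 - 86.792769*k - 45.499293)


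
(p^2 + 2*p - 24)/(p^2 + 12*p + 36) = (p - 4)/(p + 6)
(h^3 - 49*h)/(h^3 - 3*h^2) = (h^2 - 49)/(h*(h - 3))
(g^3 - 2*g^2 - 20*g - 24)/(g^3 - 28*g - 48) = (g + 2)/(g + 4)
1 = 1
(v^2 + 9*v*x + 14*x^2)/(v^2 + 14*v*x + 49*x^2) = (v + 2*x)/(v + 7*x)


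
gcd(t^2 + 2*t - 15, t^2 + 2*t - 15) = t^2 + 2*t - 15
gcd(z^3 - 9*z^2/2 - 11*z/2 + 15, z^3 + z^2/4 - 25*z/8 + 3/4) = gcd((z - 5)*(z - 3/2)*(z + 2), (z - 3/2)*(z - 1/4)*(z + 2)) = z^2 + z/2 - 3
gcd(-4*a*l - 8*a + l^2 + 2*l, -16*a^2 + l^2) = 4*a - l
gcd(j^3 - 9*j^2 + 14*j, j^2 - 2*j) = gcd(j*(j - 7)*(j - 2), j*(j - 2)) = j^2 - 2*j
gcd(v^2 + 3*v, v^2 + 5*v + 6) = v + 3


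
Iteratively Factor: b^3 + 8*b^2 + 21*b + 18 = (b + 3)*(b^2 + 5*b + 6) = (b + 2)*(b + 3)*(b + 3)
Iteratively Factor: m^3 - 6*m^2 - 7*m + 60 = (m + 3)*(m^2 - 9*m + 20) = (m - 5)*(m + 3)*(m - 4)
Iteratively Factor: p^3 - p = (p - 1)*(p^2 + p) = (p - 1)*(p + 1)*(p)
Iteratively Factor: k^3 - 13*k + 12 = (k - 1)*(k^2 + k - 12) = (k - 3)*(k - 1)*(k + 4)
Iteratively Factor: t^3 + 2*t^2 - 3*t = (t + 3)*(t^2 - t) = t*(t + 3)*(t - 1)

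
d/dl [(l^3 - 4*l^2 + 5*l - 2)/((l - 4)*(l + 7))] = (l^4 + 6*l^3 - 101*l^2 + 228*l - 134)/(l^4 + 6*l^3 - 47*l^2 - 168*l + 784)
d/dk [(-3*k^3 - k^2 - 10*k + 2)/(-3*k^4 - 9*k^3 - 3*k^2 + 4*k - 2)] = (-9*k^6 - 6*k^5 - 90*k^4 - 180*k^3 + 38*k^2 + 16*k + 12)/(9*k^8 + 54*k^7 + 99*k^6 + 30*k^5 - 51*k^4 + 12*k^3 + 28*k^2 - 16*k + 4)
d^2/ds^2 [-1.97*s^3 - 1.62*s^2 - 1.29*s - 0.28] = -11.82*s - 3.24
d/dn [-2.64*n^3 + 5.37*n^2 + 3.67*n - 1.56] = -7.92*n^2 + 10.74*n + 3.67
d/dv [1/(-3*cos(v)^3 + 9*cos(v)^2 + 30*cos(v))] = (-sin(v) + 10*sin(v)/(3*cos(v)^2) + 2*tan(v))/(sin(v)^2 + 3*cos(v) + 9)^2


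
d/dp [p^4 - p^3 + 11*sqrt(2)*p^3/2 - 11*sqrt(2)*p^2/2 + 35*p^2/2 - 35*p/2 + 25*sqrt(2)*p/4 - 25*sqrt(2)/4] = 4*p^3 - 3*p^2 + 33*sqrt(2)*p^2/2 - 11*sqrt(2)*p + 35*p - 35/2 + 25*sqrt(2)/4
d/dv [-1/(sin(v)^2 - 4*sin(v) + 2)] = 2*(sin(v) - 2)*cos(v)/(sin(v)^2 - 4*sin(v) + 2)^2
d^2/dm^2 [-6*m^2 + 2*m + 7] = -12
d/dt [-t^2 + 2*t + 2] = 2 - 2*t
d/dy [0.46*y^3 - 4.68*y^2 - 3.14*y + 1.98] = 1.38*y^2 - 9.36*y - 3.14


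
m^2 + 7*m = m*(m + 7)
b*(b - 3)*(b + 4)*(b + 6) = b^4 + 7*b^3 - 6*b^2 - 72*b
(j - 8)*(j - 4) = j^2 - 12*j + 32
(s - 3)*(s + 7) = s^2 + 4*s - 21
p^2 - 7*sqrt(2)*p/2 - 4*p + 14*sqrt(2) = (p - 4)*(p - 7*sqrt(2)/2)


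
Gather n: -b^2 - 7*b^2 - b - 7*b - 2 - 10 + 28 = -8*b^2 - 8*b + 16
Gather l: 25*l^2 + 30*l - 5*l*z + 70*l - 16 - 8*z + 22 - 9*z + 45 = 25*l^2 + l*(100 - 5*z) - 17*z + 51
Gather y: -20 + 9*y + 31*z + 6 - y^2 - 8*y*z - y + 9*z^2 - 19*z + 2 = -y^2 + y*(8 - 8*z) + 9*z^2 + 12*z - 12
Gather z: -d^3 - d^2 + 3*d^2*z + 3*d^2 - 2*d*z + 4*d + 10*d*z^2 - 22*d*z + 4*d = -d^3 + 2*d^2 + 10*d*z^2 + 8*d + z*(3*d^2 - 24*d)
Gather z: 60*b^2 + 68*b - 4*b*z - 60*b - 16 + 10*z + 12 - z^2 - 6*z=60*b^2 + 8*b - z^2 + z*(4 - 4*b) - 4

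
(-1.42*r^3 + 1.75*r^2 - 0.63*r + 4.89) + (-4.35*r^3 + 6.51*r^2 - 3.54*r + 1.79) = -5.77*r^3 + 8.26*r^2 - 4.17*r + 6.68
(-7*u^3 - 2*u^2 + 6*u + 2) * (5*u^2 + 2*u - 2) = -35*u^5 - 24*u^4 + 40*u^3 + 26*u^2 - 8*u - 4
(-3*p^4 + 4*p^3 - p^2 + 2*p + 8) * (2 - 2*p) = 6*p^5 - 14*p^4 + 10*p^3 - 6*p^2 - 12*p + 16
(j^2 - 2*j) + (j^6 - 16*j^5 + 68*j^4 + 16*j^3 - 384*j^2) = j^6 - 16*j^5 + 68*j^4 + 16*j^3 - 383*j^2 - 2*j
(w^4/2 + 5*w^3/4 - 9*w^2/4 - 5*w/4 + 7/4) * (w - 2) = w^5/2 + w^4/4 - 19*w^3/4 + 13*w^2/4 + 17*w/4 - 7/2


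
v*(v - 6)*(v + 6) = v^3 - 36*v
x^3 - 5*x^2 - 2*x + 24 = (x - 4)*(x - 3)*(x + 2)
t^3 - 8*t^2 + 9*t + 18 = (t - 6)*(t - 3)*(t + 1)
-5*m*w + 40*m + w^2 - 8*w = (-5*m + w)*(w - 8)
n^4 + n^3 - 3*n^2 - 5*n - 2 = (n - 2)*(n + 1)^3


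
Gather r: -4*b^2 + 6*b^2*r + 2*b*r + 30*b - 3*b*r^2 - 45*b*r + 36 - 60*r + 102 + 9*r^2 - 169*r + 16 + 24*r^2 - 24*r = -4*b^2 + 30*b + r^2*(33 - 3*b) + r*(6*b^2 - 43*b - 253) + 154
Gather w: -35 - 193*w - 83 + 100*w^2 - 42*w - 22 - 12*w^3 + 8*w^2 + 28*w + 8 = -12*w^3 + 108*w^2 - 207*w - 132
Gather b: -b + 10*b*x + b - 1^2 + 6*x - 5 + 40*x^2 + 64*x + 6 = 10*b*x + 40*x^2 + 70*x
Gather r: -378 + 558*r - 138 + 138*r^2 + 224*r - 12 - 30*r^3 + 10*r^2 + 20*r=-30*r^3 + 148*r^2 + 802*r - 528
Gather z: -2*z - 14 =-2*z - 14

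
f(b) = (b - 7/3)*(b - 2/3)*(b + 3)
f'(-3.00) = 19.56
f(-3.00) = 0.00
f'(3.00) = 19.56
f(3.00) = 9.33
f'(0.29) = -7.19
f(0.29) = 2.53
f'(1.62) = 0.43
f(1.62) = -3.14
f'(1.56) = -0.14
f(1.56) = -3.15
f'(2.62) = 13.15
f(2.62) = 3.15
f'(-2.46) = 10.71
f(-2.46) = 8.09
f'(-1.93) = 3.73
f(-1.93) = 11.85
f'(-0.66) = -6.14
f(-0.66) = 9.29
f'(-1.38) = -1.73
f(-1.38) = 12.31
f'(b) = (b - 7/3)*(b - 2/3) + (b - 7/3)*(b + 3) + (b - 2/3)*(b + 3)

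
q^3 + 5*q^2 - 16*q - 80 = (q - 4)*(q + 4)*(q + 5)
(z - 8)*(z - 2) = z^2 - 10*z + 16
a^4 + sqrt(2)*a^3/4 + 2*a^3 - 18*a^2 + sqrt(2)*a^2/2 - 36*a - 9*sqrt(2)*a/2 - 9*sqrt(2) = (a - 3*sqrt(2))*(a + 3*sqrt(2))*(sqrt(2)*a/2 + sqrt(2))*(sqrt(2)*a + 1/2)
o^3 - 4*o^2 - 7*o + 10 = (o - 5)*(o - 1)*(o + 2)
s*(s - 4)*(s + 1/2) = s^3 - 7*s^2/2 - 2*s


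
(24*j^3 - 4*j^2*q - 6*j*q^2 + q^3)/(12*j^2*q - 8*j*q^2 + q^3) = (2*j + q)/q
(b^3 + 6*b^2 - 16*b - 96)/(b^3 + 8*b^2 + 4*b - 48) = (b - 4)/(b - 2)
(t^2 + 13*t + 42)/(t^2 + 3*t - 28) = (t + 6)/(t - 4)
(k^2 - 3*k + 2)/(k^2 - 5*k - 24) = (-k^2 + 3*k - 2)/(-k^2 + 5*k + 24)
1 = 1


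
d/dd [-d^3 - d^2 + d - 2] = -3*d^2 - 2*d + 1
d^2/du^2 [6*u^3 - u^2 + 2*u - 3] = 36*u - 2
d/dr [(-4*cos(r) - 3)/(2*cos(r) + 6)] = 9*sin(r)/(2*(cos(r) + 3)^2)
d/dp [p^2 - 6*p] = 2*p - 6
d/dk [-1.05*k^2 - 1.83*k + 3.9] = -2.1*k - 1.83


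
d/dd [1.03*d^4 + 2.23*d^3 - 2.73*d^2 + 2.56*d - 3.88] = 4.12*d^3 + 6.69*d^2 - 5.46*d + 2.56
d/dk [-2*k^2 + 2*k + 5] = 2 - 4*k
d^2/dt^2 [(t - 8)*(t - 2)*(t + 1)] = 6*t - 18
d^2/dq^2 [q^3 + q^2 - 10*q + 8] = 6*q + 2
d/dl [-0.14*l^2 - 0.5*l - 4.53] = -0.28*l - 0.5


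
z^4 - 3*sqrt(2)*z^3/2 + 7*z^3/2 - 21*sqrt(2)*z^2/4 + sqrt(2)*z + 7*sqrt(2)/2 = (z + 7/2)*(z - sqrt(2))^2*(z + sqrt(2)/2)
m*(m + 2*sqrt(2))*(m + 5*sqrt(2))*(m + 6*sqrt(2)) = m^4 + 13*sqrt(2)*m^3 + 104*m^2 + 120*sqrt(2)*m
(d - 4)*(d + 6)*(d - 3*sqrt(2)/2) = d^3 - 3*sqrt(2)*d^2/2 + 2*d^2 - 24*d - 3*sqrt(2)*d + 36*sqrt(2)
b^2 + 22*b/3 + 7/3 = (b + 1/3)*(b + 7)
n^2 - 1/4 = (n - 1/2)*(n + 1/2)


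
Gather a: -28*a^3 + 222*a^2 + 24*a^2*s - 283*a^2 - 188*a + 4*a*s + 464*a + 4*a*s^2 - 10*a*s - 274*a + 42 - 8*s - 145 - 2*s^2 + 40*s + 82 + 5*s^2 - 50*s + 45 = -28*a^3 + a^2*(24*s - 61) + a*(4*s^2 - 6*s + 2) + 3*s^2 - 18*s + 24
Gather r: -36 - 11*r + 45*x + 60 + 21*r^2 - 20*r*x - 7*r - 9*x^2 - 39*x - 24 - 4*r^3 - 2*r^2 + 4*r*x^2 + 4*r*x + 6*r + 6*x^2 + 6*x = -4*r^3 + 19*r^2 + r*(4*x^2 - 16*x - 12) - 3*x^2 + 12*x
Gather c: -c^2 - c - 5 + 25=-c^2 - c + 20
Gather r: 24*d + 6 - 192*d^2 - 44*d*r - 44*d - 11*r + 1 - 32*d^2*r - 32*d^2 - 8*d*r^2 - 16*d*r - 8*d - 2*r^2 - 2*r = -224*d^2 - 28*d + r^2*(-8*d - 2) + r*(-32*d^2 - 60*d - 13) + 7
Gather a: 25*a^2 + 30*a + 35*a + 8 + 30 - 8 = 25*a^2 + 65*a + 30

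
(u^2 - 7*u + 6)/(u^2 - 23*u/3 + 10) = 3*(u - 1)/(3*u - 5)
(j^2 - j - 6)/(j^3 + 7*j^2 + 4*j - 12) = (j - 3)/(j^2 + 5*j - 6)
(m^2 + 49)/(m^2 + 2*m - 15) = (m^2 + 49)/(m^2 + 2*m - 15)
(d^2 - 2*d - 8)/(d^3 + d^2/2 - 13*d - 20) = 2/(2*d + 5)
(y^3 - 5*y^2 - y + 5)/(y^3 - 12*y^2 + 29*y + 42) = (y^2 - 6*y + 5)/(y^2 - 13*y + 42)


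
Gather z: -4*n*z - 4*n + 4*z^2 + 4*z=-4*n + 4*z^2 + z*(4 - 4*n)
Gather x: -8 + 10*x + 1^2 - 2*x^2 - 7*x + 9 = -2*x^2 + 3*x + 2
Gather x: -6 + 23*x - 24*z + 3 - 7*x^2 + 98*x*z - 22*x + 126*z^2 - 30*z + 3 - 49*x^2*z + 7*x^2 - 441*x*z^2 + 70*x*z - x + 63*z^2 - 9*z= -49*x^2*z + x*(-441*z^2 + 168*z) + 189*z^2 - 63*z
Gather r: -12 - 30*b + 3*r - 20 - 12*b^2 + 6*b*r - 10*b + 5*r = -12*b^2 - 40*b + r*(6*b + 8) - 32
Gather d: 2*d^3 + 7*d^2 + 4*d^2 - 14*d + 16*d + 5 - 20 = 2*d^3 + 11*d^2 + 2*d - 15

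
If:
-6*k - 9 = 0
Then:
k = -3/2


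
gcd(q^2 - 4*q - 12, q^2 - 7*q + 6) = q - 6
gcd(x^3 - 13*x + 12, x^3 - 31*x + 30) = x - 1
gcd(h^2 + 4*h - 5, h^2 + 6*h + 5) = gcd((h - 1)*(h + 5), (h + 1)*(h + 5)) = h + 5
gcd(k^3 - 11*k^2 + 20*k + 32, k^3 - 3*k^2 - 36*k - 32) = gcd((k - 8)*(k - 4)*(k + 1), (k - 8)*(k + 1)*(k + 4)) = k^2 - 7*k - 8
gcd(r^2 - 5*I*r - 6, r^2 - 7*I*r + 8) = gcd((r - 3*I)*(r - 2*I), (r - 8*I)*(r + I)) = 1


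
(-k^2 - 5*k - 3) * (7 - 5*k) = 5*k^3 + 18*k^2 - 20*k - 21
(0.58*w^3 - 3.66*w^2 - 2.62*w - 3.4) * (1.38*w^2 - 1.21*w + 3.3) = 0.8004*w^5 - 5.7526*w^4 + 2.727*w^3 - 13.5998*w^2 - 4.532*w - 11.22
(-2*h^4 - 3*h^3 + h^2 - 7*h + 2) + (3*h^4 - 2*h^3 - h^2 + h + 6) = h^4 - 5*h^3 - 6*h + 8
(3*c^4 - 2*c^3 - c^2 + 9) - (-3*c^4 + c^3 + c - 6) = 6*c^4 - 3*c^3 - c^2 - c + 15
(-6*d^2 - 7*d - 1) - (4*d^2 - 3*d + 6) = -10*d^2 - 4*d - 7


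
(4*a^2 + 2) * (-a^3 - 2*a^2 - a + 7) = -4*a^5 - 8*a^4 - 6*a^3 + 24*a^2 - 2*a + 14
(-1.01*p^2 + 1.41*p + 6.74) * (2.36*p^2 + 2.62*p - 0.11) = -2.3836*p^4 + 0.681399999999999*p^3 + 19.7117*p^2 + 17.5037*p - 0.7414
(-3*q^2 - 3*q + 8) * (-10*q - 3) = 30*q^3 + 39*q^2 - 71*q - 24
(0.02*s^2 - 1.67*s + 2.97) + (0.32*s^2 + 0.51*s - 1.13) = 0.34*s^2 - 1.16*s + 1.84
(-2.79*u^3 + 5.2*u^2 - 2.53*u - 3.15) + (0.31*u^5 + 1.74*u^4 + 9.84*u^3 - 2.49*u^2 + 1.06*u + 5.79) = 0.31*u^5 + 1.74*u^4 + 7.05*u^3 + 2.71*u^2 - 1.47*u + 2.64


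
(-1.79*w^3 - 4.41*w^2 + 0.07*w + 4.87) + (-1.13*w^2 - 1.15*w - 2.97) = -1.79*w^3 - 5.54*w^2 - 1.08*w + 1.9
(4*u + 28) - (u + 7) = 3*u + 21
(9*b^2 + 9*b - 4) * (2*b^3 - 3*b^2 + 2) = 18*b^5 - 9*b^4 - 35*b^3 + 30*b^2 + 18*b - 8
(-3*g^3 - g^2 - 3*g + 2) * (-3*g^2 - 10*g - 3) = 9*g^5 + 33*g^4 + 28*g^3 + 27*g^2 - 11*g - 6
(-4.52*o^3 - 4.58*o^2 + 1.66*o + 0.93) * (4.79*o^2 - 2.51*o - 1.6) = -21.6508*o^5 - 10.593*o^4 + 26.6792*o^3 + 7.6161*o^2 - 4.9903*o - 1.488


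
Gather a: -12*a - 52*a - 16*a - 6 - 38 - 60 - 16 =-80*a - 120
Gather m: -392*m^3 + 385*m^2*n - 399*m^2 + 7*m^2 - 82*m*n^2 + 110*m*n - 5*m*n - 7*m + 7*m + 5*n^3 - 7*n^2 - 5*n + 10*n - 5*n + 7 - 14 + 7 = -392*m^3 + m^2*(385*n - 392) + m*(-82*n^2 + 105*n) + 5*n^3 - 7*n^2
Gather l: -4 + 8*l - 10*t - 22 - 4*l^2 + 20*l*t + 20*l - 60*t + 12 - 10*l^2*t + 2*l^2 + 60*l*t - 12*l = l^2*(-10*t - 2) + l*(80*t + 16) - 70*t - 14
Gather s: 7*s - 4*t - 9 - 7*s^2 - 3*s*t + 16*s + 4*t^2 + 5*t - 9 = -7*s^2 + s*(23 - 3*t) + 4*t^2 + t - 18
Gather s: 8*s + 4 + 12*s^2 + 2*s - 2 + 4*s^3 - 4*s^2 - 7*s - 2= 4*s^3 + 8*s^2 + 3*s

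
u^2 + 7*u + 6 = (u + 1)*(u + 6)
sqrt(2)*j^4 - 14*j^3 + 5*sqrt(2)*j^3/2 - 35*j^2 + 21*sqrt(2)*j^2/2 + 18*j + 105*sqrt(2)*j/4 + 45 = (j + 5/2)*(j - 6*sqrt(2))*(j - 3*sqrt(2)/2)*(sqrt(2)*j + 1)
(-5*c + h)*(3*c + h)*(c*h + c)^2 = -15*c^4*h^2 - 30*c^4*h - 15*c^4 - 2*c^3*h^3 - 4*c^3*h^2 - 2*c^3*h + c^2*h^4 + 2*c^2*h^3 + c^2*h^2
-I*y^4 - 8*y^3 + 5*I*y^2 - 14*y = y*(y - 7*I)*(y - 2*I)*(-I*y + 1)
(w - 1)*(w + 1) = w^2 - 1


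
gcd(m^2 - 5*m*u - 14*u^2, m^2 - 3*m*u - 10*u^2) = m + 2*u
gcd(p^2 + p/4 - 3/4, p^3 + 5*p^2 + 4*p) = p + 1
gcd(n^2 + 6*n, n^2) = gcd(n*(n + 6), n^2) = n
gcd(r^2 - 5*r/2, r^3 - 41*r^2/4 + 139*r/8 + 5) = r - 5/2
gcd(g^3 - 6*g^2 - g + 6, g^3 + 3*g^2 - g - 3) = g^2 - 1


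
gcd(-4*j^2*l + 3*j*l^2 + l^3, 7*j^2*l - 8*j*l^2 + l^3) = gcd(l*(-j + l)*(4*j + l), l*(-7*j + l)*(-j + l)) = j*l - l^2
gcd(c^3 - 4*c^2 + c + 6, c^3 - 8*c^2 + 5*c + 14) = c^2 - c - 2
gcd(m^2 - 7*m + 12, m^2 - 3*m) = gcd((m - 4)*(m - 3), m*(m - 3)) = m - 3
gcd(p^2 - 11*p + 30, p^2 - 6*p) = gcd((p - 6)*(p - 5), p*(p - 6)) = p - 6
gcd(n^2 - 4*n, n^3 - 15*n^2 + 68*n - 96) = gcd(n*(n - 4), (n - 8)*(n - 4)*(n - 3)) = n - 4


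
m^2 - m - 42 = (m - 7)*(m + 6)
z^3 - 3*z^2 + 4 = (z - 2)^2*(z + 1)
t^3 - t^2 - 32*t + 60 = (t - 5)*(t - 2)*(t + 6)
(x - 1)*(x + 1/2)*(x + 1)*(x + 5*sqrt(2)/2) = x^4 + x^3/2 + 5*sqrt(2)*x^3/2 - x^2 + 5*sqrt(2)*x^2/4 - 5*sqrt(2)*x/2 - x/2 - 5*sqrt(2)/4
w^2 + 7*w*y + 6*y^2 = (w + y)*(w + 6*y)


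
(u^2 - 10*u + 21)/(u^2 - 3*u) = (u - 7)/u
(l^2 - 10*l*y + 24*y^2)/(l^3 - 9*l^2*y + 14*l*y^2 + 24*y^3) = 1/(l + y)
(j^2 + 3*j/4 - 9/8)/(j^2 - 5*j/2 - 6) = (j - 3/4)/(j - 4)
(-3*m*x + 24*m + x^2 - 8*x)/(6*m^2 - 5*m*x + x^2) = (x - 8)/(-2*m + x)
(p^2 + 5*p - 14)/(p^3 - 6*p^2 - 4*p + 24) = (p + 7)/(p^2 - 4*p - 12)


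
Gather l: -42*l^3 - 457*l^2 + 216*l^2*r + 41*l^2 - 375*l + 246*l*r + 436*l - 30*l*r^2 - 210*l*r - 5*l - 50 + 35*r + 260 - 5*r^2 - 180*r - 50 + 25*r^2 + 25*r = -42*l^3 + l^2*(216*r - 416) + l*(-30*r^2 + 36*r + 56) + 20*r^2 - 120*r + 160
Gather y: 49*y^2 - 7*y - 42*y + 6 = 49*y^2 - 49*y + 6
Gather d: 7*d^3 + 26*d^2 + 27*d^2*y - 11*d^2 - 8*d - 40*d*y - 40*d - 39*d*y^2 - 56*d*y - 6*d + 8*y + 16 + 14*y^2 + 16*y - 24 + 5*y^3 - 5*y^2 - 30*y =7*d^3 + d^2*(27*y + 15) + d*(-39*y^2 - 96*y - 54) + 5*y^3 + 9*y^2 - 6*y - 8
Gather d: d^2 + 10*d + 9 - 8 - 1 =d^2 + 10*d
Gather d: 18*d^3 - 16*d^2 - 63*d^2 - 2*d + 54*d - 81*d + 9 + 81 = 18*d^3 - 79*d^2 - 29*d + 90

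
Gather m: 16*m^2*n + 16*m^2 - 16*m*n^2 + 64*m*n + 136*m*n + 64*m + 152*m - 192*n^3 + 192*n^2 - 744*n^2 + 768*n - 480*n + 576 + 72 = m^2*(16*n + 16) + m*(-16*n^2 + 200*n + 216) - 192*n^3 - 552*n^2 + 288*n + 648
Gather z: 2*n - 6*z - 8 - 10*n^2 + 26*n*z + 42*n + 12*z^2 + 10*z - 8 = -10*n^2 + 44*n + 12*z^2 + z*(26*n + 4) - 16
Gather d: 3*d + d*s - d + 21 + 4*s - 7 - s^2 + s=d*(s + 2) - s^2 + 5*s + 14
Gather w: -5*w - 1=-5*w - 1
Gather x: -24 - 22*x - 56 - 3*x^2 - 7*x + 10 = -3*x^2 - 29*x - 70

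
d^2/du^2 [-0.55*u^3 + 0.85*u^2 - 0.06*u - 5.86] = 1.7 - 3.3*u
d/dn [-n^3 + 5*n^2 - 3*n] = -3*n^2 + 10*n - 3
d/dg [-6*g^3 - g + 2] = -18*g^2 - 1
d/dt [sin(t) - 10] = cos(t)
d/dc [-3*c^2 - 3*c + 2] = -6*c - 3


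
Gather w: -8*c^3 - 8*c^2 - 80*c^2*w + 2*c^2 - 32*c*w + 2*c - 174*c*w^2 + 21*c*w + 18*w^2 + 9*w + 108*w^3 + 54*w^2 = -8*c^3 - 6*c^2 + 2*c + 108*w^3 + w^2*(72 - 174*c) + w*(-80*c^2 - 11*c + 9)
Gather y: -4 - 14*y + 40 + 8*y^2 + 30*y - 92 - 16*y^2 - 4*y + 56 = -8*y^2 + 12*y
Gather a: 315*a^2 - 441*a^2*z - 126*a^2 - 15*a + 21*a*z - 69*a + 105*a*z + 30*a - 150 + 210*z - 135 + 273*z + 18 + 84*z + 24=a^2*(189 - 441*z) + a*(126*z - 54) + 567*z - 243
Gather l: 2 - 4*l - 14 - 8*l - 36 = -12*l - 48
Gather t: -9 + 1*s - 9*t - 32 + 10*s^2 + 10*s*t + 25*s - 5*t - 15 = 10*s^2 + 26*s + t*(10*s - 14) - 56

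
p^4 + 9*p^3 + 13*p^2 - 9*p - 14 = (p - 1)*(p + 1)*(p + 2)*(p + 7)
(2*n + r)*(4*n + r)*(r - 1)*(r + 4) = 8*n^2*r^2 + 24*n^2*r - 32*n^2 + 6*n*r^3 + 18*n*r^2 - 24*n*r + r^4 + 3*r^3 - 4*r^2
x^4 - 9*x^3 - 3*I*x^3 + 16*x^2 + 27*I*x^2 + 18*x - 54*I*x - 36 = (x - 6)*(x - 3)*(x - 2*I)*(x - I)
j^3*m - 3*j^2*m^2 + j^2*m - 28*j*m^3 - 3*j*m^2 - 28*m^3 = (j - 7*m)*(j + 4*m)*(j*m + m)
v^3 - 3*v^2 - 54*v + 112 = (v - 8)*(v - 2)*(v + 7)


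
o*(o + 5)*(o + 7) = o^3 + 12*o^2 + 35*o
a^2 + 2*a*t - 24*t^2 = (a - 4*t)*(a + 6*t)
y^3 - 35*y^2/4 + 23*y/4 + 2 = (y - 8)*(y - 1)*(y + 1/4)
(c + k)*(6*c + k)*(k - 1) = 6*c^2*k - 6*c^2 + 7*c*k^2 - 7*c*k + k^3 - k^2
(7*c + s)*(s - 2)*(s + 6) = 7*c*s^2 + 28*c*s - 84*c + s^3 + 4*s^2 - 12*s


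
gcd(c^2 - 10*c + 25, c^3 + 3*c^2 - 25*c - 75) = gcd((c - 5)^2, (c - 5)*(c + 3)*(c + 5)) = c - 5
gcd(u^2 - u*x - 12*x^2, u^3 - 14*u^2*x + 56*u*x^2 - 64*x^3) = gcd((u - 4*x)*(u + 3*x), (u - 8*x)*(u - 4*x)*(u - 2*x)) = -u + 4*x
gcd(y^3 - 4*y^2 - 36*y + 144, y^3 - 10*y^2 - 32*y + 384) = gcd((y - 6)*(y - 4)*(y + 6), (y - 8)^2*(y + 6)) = y + 6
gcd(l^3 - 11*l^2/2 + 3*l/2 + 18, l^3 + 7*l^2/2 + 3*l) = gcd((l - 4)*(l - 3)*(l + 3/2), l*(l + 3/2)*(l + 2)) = l + 3/2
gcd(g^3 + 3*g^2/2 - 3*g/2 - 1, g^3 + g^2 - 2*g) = g^2 + g - 2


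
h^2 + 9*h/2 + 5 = (h + 2)*(h + 5/2)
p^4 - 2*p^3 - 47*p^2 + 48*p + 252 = (p - 7)*(p - 3)*(p + 2)*(p + 6)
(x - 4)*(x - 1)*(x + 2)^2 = x^4 - x^3 - 12*x^2 - 4*x + 16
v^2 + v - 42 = (v - 6)*(v + 7)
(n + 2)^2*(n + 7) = n^3 + 11*n^2 + 32*n + 28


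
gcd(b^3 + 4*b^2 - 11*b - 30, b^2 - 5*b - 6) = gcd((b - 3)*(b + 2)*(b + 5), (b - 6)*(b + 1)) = 1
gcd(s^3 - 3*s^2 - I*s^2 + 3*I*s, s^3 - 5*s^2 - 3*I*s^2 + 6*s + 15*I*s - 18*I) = s - 3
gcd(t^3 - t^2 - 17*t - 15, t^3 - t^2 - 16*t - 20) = t - 5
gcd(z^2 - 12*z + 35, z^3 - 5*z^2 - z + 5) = z - 5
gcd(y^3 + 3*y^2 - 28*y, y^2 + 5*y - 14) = y + 7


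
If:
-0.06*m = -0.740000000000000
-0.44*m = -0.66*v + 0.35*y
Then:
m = 12.33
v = 0.53030303030303*y + 8.22222222222222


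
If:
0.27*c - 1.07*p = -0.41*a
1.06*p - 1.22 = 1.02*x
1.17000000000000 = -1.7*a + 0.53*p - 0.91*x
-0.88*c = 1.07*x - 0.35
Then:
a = -0.13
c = 1.45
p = 0.32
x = -0.87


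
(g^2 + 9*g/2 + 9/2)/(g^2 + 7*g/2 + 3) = (g + 3)/(g + 2)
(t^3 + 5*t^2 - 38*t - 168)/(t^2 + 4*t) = t + 1 - 42/t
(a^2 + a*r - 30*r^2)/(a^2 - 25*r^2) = (a + 6*r)/(a + 5*r)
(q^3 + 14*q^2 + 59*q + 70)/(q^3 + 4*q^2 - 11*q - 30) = (q + 7)/(q - 3)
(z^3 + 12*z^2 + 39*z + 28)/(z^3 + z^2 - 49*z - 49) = (z + 4)/(z - 7)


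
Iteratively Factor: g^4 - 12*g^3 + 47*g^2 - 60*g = (g - 3)*(g^3 - 9*g^2 + 20*g) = (g - 5)*(g - 3)*(g^2 - 4*g) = g*(g - 5)*(g - 3)*(g - 4)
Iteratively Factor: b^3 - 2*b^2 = (b)*(b^2 - 2*b) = b*(b - 2)*(b)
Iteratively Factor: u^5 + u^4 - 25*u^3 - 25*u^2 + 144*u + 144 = (u - 3)*(u^4 + 4*u^3 - 13*u^2 - 64*u - 48) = (u - 3)*(u + 3)*(u^3 + u^2 - 16*u - 16) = (u - 3)*(u + 1)*(u + 3)*(u^2 - 16) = (u - 3)*(u + 1)*(u + 3)*(u + 4)*(u - 4)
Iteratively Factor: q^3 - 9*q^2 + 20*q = (q - 5)*(q^2 - 4*q) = (q - 5)*(q - 4)*(q)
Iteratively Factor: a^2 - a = (a)*(a - 1)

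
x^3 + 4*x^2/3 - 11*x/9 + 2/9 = (x - 1/3)^2*(x + 2)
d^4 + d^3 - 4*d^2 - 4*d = d*(d - 2)*(d + 1)*(d + 2)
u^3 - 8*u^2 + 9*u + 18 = (u - 6)*(u - 3)*(u + 1)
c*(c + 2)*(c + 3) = c^3 + 5*c^2 + 6*c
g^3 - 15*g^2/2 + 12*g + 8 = (g - 4)^2*(g + 1/2)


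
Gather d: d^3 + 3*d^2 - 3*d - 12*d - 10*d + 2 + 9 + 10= d^3 + 3*d^2 - 25*d + 21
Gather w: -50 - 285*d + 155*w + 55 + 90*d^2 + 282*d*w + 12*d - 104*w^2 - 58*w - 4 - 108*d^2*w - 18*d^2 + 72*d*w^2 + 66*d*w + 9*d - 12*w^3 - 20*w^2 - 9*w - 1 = 72*d^2 - 264*d - 12*w^3 + w^2*(72*d - 124) + w*(-108*d^2 + 348*d + 88)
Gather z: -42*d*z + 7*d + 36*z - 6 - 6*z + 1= 7*d + z*(30 - 42*d) - 5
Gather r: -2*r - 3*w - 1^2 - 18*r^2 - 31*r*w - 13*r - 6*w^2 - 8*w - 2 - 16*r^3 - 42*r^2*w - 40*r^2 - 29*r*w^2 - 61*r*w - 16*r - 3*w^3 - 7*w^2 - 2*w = -16*r^3 + r^2*(-42*w - 58) + r*(-29*w^2 - 92*w - 31) - 3*w^3 - 13*w^2 - 13*w - 3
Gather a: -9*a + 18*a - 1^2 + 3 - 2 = 9*a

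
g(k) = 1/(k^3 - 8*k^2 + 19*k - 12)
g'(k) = (-3*k^2 + 16*k - 19)/(k^3 - 8*k^2 + 19*k - 12)^2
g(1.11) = 1.66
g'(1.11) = -13.67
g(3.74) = -1.90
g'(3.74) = -4.04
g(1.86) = 0.48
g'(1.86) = 0.09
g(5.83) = 0.04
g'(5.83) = -0.04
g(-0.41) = -0.05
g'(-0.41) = -0.06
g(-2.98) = -0.01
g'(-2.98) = -0.00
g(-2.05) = -0.01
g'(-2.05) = -0.01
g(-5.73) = -0.00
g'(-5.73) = -0.00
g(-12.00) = 0.00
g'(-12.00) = 0.00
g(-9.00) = 0.00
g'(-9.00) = 0.00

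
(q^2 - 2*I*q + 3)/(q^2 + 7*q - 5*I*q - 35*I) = (q^2 - 2*I*q + 3)/(q^2 + q*(7 - 5*I) - 35*I)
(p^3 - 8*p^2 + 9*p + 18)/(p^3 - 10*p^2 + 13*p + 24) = (p - 6)/(p - 8)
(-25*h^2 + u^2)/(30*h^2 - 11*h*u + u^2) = (5*h + u)/(-6*h + u)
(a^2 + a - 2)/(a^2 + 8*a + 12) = (a - 1)/(a + 6)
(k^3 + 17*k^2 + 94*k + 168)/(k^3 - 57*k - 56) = (k^2 + 10*k + 24)/(k^2 - 7*k - 8)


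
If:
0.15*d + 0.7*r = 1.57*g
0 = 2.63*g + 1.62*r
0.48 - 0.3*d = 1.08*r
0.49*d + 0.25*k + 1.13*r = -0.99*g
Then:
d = 2.37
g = 0.13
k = -4.20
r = -0.21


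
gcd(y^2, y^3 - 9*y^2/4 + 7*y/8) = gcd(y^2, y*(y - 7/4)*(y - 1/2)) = y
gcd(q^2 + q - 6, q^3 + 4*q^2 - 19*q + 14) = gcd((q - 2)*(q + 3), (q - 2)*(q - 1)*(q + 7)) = q - 2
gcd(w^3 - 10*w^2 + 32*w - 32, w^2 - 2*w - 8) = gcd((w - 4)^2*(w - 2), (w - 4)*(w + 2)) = w - 4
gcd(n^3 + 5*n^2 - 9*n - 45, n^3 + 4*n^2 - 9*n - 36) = n^2 - 9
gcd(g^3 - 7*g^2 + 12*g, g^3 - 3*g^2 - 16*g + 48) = g^2 - 7*g + 12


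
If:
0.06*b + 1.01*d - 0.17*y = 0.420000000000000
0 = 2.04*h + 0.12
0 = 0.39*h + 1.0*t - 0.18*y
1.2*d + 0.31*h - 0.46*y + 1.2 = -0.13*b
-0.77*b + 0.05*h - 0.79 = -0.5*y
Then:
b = 3.76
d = 1.43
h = -0.06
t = 1.35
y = 7.37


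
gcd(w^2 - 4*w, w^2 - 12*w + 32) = w - 4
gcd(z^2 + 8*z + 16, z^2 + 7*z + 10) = 1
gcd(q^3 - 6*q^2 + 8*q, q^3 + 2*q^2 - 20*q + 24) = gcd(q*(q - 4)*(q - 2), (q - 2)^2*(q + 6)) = q - 2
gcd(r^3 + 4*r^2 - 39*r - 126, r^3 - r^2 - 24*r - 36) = r^2 - 3*r - 18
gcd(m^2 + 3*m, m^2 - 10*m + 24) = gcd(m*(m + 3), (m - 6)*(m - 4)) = 1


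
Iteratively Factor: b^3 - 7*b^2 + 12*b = (b - 4)*(b^2 - 3*b) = (b - 4)*(b - 3)*(b)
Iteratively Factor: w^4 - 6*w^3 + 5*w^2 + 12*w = (w - 3)*(w^3 - 3*w^2 - 4*w) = (w - 4)*(w - 3)*(w^2 + w) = w*(w - 4)*(w - 3)*(w + 1)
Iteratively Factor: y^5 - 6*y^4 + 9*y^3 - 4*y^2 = (y - 1)*(y^4 - 5*y^3 + 4*y^2) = y*(y - 1)*(y^3 - 5*y^2 + 4*y) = y*(y - 1)^2*(y^2 - 4*y) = y*(y - 4)*(y - 1)^2*(y)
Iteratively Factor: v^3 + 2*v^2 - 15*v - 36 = (v + 3)*(v^2 - v - 12) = (v + 3)^2*(v - 4)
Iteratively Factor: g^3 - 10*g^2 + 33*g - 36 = (g - 3)*(g^2 - 7*g + 12) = (g - 3)^2*(g - 4)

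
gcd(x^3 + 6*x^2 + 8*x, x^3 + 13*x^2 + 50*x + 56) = x^2 + 6*x + 8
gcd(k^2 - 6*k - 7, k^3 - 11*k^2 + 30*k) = 1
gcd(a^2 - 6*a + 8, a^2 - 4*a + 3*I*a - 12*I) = a - 4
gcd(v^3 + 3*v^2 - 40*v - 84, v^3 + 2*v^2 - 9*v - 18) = v + 2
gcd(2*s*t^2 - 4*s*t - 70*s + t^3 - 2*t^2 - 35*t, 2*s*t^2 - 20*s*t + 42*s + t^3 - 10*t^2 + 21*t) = 2*s*t - 14*s + t^2 - 7*t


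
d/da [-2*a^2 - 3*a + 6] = -4*a - 3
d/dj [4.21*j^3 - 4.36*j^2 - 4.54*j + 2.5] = 12.63*j^2 - 8.72*j - 4.54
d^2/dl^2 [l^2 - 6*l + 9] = 2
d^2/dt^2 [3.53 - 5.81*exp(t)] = -5.81*exp(t)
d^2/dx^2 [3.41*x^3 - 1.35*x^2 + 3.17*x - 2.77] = 20.46*x - 2.7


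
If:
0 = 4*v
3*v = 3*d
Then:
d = 0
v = 0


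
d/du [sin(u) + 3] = cos(u)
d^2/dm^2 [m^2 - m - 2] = 2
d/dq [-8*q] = -8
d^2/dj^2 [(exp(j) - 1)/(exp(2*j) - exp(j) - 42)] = (exp(4*j) - 3*exp(3*j) + 255*exp(2*j) - 211*exp(j) + 1806)*exp(j)/(exp(6*j) - 3*exp(5*j) - 123*exp(4*j) + 251*exp(3*j) + 5166*exp(2*j) - 5292*exp(j) - 74088)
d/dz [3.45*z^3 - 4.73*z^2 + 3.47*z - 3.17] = 10.35*z^2 - 9.46*z + 3.47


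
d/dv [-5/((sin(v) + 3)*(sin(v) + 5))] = 10*(sin(v) + 4)*cos(v)/((sin(v) + 3)^2*(sin(v) + 5)^2)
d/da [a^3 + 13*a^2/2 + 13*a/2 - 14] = 3*a^2 + 13*a + 13/2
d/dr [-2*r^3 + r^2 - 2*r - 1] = -6*r^2 + 2*r - 2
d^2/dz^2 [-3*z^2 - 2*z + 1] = -6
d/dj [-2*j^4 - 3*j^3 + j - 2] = -8*j^3 - 9*j^2 + 1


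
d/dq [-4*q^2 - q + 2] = -8*q - 1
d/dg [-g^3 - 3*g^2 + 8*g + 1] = -3*g^2 - 6*g + 8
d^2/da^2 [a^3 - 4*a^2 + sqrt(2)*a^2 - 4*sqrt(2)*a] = 6*a - 8 + 2*sqrt(2)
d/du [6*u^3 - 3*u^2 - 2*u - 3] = 18*u^2 - 6*u - 2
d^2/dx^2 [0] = 0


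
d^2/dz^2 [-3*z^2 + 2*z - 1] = -6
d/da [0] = 0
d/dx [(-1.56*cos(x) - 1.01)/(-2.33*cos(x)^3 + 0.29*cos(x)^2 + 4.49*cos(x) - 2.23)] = (7.2696*cos(x)^3 + 6.6075*cos(x)^2 - 0.5858*cos(x) - 8.0137)*sin(x)/(5.4289*cos(x)^6 - 1.3514*cos(x)^5 - 20.8393*cos(x)^4 + 12.996*cos(x)^3 + 18.8667*cos(x)^2 - 20.0254*cos(x) + 4.9729)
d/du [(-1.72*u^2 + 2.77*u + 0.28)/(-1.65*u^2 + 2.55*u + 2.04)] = (0.184500000000002*u^2 - 6.0936*u + 4.9368)/(2.7225*u^4 - 8.415*u^3 - 0.2295*u^2 + 10.404*u + 4.1616)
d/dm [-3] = 0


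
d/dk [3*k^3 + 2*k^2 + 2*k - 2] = 9*k^2 + 4*k + 2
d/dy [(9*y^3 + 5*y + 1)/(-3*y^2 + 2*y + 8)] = (-27*y^4 + 36*y^3 + 231*y^2 + 6*y + 38)/(9*y^4 - 12*y^3 - 44*y^2 + 32*y + 64)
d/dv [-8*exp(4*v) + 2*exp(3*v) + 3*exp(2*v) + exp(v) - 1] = (-32*exp(3*v) + 6*exp(2*v) + 6*exp(v) + 1)*exp(v)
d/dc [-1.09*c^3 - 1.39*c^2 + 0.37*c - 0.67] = -3.27*c^2 - 2.78*c + 0.37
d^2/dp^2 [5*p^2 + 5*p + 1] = 10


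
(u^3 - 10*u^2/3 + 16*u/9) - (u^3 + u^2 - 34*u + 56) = -13*u^2/3 + 322*u/9 - 56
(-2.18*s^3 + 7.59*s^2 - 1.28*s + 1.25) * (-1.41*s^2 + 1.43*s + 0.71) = 3.0738*s^5 - 13.8193*s^4 + 11.1107*s^3 + 1.796*s^2 + 0.8787*s + 0.8875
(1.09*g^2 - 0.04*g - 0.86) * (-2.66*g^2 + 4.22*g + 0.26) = -2.8994*g^4 + 4.7062*g^3 + 2.4022*g^2 - 3.6396*g - 0.2236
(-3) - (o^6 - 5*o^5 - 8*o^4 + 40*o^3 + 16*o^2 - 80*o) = -o^6 + 5*o^5 + 8*o^4 - 40*o^3 - 16*o^2 + 80*o - 3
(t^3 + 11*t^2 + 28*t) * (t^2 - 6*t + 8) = t^5 + 5*t^4 - 30*t^3 - 80*t^2 + 224*t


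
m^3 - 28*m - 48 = (m - 6)*(m + 2)*(m + 4)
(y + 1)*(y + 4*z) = y^2 + 4*y*z + y + 4*z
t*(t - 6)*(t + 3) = t^3 - 3*t^2 - 18*t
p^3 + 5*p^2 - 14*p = p*(p - 2)*(p + 7)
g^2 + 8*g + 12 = (g + 2)*(g + 6)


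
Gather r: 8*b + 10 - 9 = 8*b + 1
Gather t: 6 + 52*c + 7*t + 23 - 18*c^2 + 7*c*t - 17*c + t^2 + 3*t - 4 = -18*c^2 + 35*c + t^2 + t*(7*c + 10) + 25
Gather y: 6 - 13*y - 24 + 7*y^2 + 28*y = 7*y^2 + 15*y - 18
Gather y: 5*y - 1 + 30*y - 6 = 35*y - 7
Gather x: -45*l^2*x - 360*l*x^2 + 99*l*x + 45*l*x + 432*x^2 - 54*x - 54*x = x^2*(432 - 360*l) + x*(-45*l^2 + 144*l - 108)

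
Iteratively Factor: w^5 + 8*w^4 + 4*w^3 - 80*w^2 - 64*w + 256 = (w - 2)*(w^4 + 10*w^3 + 24*w^2 - 32*w - 128) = (w - 2)*(w + 4)*(w^3 + 6*w^2 - 32) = (w - 2)^2*(w + 4)*(w^2 + 8*w + 16) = (w - 2)^2*(w + 4)^2*(w + 4)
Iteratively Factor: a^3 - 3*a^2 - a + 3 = (a + 1)*(a^2 - 4*a + 3) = (a - 3)*(a + 1)*(a - 1)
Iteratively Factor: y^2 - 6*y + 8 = (y - 4)*(y - 2)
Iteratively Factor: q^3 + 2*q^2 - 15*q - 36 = (q - 4)*(q^2 + 6*q + 9) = (q - 4)*(q + 3)*(q + 3)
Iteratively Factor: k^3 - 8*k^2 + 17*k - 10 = (k - 2)*(k^2 - 6*k + 5) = (k - 2)*(k - 1)*(k - 5)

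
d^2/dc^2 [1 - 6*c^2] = -12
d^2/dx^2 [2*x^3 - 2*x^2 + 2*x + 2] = 12*x - 4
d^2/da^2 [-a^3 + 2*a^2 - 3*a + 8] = 4 - 6*a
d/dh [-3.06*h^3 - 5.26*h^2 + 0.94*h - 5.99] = -9.18*h^2 - 10.52*h + 0.94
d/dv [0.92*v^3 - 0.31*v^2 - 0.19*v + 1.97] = 2.76*v^2 - 0.62*v - 0.19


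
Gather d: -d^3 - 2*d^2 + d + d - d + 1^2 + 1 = -d^3 - 2*d^2 + d + 2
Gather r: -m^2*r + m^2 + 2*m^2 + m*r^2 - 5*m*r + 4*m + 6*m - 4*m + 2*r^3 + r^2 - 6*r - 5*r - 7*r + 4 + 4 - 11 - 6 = 3*m^2 + 6*m + 2*r^3 + r^2*(m + 1) + r*(-m^2 - 5*m - 18) - 9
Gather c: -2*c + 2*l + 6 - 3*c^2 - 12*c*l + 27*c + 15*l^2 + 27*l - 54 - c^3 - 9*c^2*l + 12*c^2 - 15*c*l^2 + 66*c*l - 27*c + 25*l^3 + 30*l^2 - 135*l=-c^3 + c^2*(9 - 9*l) + c*(-15*l^2 + 54*l - 2) + 25*l^3 + 45*l^2 - 106*l - 48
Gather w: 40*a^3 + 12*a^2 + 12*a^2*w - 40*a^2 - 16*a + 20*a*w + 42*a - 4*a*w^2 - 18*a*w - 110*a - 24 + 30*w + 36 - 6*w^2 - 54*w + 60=40*a^3 - 28*a^2 - 84*a + w^2*(-4*a - 6) + w*(12*a^2 + 2*a - 24) + 72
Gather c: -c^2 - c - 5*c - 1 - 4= -c^2 - 6*c - 5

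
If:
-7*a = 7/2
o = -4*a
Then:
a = -1/2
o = 2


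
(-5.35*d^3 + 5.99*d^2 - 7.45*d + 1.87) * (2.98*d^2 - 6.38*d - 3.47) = -15.943*d^5 + 51.9832*d^4 - 41.8527*d^3 + 32.3183*d^2 + 13.9209*d - 6.4889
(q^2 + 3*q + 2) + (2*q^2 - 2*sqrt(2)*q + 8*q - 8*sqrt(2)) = 3*q^2 - 2*sqrt(2)*q + 11*q - 8*sqrt(2) + 2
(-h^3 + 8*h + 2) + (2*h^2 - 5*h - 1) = -h^3 + 2*h^2 + 3*h + 1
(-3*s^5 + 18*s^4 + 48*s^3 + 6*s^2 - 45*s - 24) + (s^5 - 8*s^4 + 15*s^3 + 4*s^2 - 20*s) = -2*s^5 + 10*s^4 + 63*s^3 + 10*s^2 - 65*s - 24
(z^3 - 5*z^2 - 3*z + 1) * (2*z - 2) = 2*z^4 - 12*z^3 + 4*z^2 + 8*z - 2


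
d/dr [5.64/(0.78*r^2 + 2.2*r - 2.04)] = (-8.7984*r - 12.408)/(0.78*r^2 + 2.2*r - 2.04)^2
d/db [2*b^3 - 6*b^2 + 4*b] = 6*b^2 - 12*b + 4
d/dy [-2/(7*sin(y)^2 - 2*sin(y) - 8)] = 4*(7*sin(y) - 1)*cos(y)/(-7*sin(y)^2 + 2*sin(y) + 8)^2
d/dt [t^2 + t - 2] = 2*t + 1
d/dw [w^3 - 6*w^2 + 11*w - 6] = 3*w^2 - 12*w + 11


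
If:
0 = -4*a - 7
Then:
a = -7/4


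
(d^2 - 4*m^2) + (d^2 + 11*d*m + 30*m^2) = 2*d^2 + 11*d*m + 26*m^2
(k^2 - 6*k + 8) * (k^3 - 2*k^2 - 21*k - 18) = k^5 - 8*k^4 - k^3 + 92*k^2 - 60*k - 144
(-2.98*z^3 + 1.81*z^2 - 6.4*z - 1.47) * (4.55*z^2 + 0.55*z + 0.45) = -13.559*z^5 + 6.5965*z^4 - 29.4655*z^3 - 9.394*z^2 - 3.6885*z - 0.6615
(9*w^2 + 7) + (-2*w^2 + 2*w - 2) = 7*w^2 + 2*w + 5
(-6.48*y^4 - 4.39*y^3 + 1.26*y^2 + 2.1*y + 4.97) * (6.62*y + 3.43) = -42.8976*y^5 - 51.2882*y^4 - 6.7165*y^3 + 18.2238*y^2 + 40.1044*y + 17.0471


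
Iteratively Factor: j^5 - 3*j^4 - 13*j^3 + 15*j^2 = (j)*(j^4 - 3*j^3 - 13*j^2 + 15*j) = j*(j + 3)*(j^3 - 6*j^2 + 5*j) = j*(j - 5)*(j + 3)*(j^2 - j) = j*(j - 5)*(j - 1)*(j + 3)*(j)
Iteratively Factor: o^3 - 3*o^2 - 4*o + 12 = (o + 2)*(o^2 - 5*o + 6) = (o - 2)*(o + 2)*(o - 3)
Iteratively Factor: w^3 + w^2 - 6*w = (w - 2)*(w^2 + 3*w) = w*(w - 2)*(w + 3)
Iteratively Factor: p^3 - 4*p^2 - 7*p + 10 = (p - 5)*(p^2 + p - 2) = (p - 5)*(p - 1)*(p + 2)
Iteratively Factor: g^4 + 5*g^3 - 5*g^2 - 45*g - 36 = (g + 4)*(g^3 + g^2 - 9*g - 9) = (g + 1)*(g + 4)*(g^2 - 9) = (g - 3)*(g + 1)*(g + 4)*(g + 3)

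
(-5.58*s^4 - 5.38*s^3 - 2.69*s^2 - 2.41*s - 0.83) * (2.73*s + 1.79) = -15.2334*s^5 - 24.6756*s^4 - 16.9739*s^3 - 11.3944*s^2 - 6.5798*s - 1.4857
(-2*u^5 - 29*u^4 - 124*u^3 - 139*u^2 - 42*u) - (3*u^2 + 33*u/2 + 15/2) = -2*u^5 - 29*u^4 - 124*u^3 - 142*u^2 - 117*u/2 - 15/2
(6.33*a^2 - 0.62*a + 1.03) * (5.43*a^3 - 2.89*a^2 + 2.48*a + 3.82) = 34.3719*a^5 - 21.6603*a^4 + 23.0831*a^3 + 19.6663*a^2 + 0.186*a + 3.9346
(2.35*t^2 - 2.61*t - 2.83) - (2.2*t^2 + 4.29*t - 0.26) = 0.15*t^2 - 6.9*t - 2.57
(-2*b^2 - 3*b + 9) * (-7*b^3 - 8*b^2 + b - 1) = 14*b^5 + 37*b^4 - 41*b^3 - 73*b^2 + 12*b - 9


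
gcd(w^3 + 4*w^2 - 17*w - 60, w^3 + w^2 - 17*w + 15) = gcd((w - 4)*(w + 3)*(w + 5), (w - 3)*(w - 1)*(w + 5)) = w + 5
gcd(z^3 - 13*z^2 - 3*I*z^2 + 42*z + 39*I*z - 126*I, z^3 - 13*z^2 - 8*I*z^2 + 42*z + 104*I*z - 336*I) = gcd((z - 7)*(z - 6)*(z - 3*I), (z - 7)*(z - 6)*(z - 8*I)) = z^2 - 13*z + 42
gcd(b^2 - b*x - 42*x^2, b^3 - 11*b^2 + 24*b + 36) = 1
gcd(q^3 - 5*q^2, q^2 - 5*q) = q^2 - 5*q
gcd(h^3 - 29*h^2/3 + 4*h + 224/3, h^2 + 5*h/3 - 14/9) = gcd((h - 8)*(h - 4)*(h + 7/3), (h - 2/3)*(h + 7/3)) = h + 7/3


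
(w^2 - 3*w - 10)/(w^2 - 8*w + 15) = (w + 2)/(w - 3)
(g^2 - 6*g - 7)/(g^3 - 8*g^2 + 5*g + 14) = 1/(g - 2)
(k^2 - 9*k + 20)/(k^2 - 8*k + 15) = (k - 4)/(k - 3)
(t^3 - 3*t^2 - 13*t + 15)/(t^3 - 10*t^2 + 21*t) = (t^3 - 3*t^2 - 13*t + 15)/(t*(t^2 - 10*t + 21))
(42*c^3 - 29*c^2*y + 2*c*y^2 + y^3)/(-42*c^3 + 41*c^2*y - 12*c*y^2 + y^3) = (7*c + y)/(-7*c + y)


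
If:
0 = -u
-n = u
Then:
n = 0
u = 0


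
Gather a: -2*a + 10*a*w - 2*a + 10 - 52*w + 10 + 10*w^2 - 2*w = a*(10*w - 4) + 10*w^2 - 54*w + 20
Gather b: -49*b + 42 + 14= 56 - 49*b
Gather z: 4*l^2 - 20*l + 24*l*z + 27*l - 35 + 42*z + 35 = 4*l^2 + 7*l + z*(24*l + 42)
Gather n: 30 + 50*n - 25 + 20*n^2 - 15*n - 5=20*n^2 + 35*n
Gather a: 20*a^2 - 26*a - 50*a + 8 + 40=20*a^2 - 76*a + 48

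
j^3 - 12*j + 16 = (j - 2)^2*(j + 4)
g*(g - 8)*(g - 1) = g^3 - 9*g^2 + 8*g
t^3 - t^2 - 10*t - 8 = (t - 4)*(t + 1)*(t + 2)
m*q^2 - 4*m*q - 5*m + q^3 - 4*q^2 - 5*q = (m + q)*(q - 5)*(q + 1)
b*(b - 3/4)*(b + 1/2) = b^3 - b^2/4 - 3*b/8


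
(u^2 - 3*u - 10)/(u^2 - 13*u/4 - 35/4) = 4*(u + 2)/(4*u + 7)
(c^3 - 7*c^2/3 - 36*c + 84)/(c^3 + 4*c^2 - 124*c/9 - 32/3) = 3*(3*c^2 - 25*c + 42)/(9*c^2 - 18*c - 16)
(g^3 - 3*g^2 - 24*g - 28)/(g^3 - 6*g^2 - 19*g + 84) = (g^2 + 4*g + 4)/(g^2 + g - 12)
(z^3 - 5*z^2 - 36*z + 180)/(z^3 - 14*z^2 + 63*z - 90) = (z + 6)/(z - 3)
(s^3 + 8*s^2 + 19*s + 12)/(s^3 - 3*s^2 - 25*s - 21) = (s + 4)/(s - 7)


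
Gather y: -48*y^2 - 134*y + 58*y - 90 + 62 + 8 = -48*y^2 - 76*y - 20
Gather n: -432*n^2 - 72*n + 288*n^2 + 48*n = -144*n^2 - 24*n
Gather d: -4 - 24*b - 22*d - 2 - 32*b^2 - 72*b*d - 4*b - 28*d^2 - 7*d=-32*b^2 - 28*b - 28*d^2 + d*(-72*b - 29) - 6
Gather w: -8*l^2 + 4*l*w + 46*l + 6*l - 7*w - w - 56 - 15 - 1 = -8*l^2 + 52*l + w*(4*l - 8) - 72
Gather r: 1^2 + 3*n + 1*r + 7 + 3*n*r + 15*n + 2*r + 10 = 18*n + r*(3*n + 3) + 18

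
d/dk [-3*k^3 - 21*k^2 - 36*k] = -9*k^2 - 42*k - 36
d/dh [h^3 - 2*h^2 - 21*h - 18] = 3*h^2 - 4*h - 21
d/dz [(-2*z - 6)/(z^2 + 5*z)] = 2*(z^2 + 6*z + 15)/(z^2*(z^2 + 10*z + 25))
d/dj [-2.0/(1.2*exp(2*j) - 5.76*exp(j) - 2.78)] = (4.8*exp(j) - 11.52)*exp(j)/(-1.2*exp(2*j) + 5.76*exp(j) + 2.78)^2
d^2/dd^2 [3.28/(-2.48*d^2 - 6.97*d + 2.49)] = (40.346624*d^2 + 113.393536*d - 3.28*(4.96*d + 6.97)*(9.92*d + 13.94) - 40.509312)/(2.48*d^2 + 6.97*d - 2.49)^3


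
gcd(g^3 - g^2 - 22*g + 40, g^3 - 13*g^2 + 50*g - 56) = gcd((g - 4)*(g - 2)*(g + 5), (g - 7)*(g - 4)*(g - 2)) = g^2 - 6*g + 8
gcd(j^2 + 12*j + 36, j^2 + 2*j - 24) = j + 6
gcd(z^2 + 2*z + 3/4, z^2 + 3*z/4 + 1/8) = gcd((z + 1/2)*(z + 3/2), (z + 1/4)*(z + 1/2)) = z + 1/2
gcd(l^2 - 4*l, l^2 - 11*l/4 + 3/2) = 1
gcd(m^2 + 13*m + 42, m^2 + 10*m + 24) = m + 6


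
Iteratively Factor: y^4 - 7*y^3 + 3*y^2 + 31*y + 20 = (y + 1)*(y^3 - 8*y^2 + 11*y + 20) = (y - 4)*(y + 1)*(y^2 - 4*y - 5) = (y - 4)*(y + 1)^2*(y - 5)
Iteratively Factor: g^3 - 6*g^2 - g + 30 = (g + 2)*(g^2 - 8*g + 15) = (g - 5)*(g + 2)*(g - 3)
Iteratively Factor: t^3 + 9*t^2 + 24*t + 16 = (t + 4)*(t^2 + 5*t + 4) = (t + 1)*(t + 4)*(t + 4)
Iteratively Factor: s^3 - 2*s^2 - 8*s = (s + 2)*(s^2 - 4*s) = s*(s + 2)*(s - 4)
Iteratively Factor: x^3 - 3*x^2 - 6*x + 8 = (x + 2)*(x^2 - 5*x + 4) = (x - 4)*(x + 2)*(x - 1)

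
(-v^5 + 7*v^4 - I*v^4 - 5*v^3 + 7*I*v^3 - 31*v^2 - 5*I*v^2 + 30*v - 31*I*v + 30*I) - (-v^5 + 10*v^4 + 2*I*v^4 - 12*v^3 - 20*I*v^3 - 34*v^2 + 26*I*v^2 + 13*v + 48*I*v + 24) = -3*v^4 - 3*I*v^4 + 7*v^3 + 27*I*v^3 + 3*v^2 - 31*I*v^2 + 17*v - 79*I*v - 24 + 30*I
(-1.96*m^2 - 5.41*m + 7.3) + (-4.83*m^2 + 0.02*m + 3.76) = -6.79*m^2 - 5.39*m + 11.06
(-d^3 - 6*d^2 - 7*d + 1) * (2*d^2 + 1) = -2*d^5 - 12*d^4 - 15*d^3 - 4*d^2 - 7*d + 1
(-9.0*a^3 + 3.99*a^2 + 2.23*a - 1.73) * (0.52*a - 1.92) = -4.68*a^4 + 19.3548*a^3 - 6.5012*a^2 - 5.1812*a + 3.3216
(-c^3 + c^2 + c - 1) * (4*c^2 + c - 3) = -4*c^5 + 3*c^4 + 8*c^3 - 6*c^2 - 4*c + 3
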